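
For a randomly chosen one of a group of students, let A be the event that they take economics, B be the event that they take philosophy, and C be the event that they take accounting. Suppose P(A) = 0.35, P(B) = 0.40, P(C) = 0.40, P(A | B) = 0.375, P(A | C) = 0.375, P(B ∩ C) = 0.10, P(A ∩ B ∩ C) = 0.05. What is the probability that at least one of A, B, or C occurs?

0.80

P(A ∩ B) = P(B)·P(A|B) = 0.40 × 0.375 = 0.15
P(A ∩ C) = P(C)·P(A|C) = 0.40 × 0.375 = 0.15
Apply inclusion-exclusion:
P(A ∪ B ∪ C) = 0.35 + 0.40 + 0.40 − 0.15 − 0.15 − 0.10 + 0.05 = 0.80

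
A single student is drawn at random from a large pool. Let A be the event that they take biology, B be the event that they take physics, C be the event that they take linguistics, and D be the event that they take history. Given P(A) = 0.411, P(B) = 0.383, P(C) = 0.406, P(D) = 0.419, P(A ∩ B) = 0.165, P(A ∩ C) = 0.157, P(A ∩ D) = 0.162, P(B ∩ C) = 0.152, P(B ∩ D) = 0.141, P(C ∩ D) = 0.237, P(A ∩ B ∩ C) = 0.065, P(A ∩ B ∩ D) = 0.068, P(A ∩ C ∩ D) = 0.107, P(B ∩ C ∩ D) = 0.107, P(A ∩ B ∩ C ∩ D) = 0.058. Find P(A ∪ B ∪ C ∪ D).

P(A ∪ B ∪ C ∪ D) = 0.411 + 0.383 + 0.406 + 0.419 − 0.165 − 0.157 − 0.162 − 0.152 − 0.141 − 0.237 + 0.065 + 0.068 + 0.107 + 0.107 − 0.058 = 0.894

0.894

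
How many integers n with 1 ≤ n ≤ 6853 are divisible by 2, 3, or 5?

5025

⌊6853/2⌋ + ⌊6853/3⌋ + ⌊6853/5⌋ − ⌊6853/6⌋ − ⌊6853/10⌋ − ⌊6853/15⌋ + ⌊6853/30⌋ = 3426 + 2284 + 1370 − 1142 − 685 − 456 + 228 = 5025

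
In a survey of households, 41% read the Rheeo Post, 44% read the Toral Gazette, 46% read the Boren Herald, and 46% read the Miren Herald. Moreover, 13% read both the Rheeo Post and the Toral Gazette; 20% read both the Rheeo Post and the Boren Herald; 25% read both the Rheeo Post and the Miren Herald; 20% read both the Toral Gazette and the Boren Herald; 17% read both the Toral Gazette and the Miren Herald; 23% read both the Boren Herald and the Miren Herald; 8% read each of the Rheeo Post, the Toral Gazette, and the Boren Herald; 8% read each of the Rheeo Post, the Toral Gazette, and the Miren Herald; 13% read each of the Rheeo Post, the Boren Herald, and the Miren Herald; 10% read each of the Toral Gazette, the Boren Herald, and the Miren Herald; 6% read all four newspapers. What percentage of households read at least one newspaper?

P(union) = 41 + 44 + 46 + 46 − 13 − 20 − 25 − 20 − 17 − 23 + 8 + 8 + 13 + 10 − 6 = 92%

92%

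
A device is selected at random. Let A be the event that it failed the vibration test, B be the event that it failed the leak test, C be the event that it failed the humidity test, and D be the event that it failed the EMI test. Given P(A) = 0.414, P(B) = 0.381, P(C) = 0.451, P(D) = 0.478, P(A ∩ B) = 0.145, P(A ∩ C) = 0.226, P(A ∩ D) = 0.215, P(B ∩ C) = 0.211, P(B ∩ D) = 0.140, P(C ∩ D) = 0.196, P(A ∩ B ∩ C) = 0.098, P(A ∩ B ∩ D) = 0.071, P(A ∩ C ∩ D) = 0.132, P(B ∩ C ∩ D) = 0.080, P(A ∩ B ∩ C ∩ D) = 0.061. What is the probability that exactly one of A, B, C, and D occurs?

0.357

By inclusion–exclusion (exactly-one form):
P(exactly one) = 0.414 + 0.381 + 0.451 + 0.478 − 2·0.145 − 2·0.226 − 2·0.215 − 2·0.211 − 2·0.140 − 2·0.196 + 3·0.098 + 3·0.071 + 3·0.132 + 3·0.080 − 4·0.061 = 0.357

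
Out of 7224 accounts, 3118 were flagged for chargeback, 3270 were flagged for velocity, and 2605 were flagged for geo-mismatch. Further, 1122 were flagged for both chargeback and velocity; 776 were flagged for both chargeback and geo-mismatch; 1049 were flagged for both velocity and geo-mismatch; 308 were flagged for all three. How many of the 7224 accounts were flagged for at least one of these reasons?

6354

Using inclusion–exclusion:
|at least one| = 3118 + 3270 + 2605 − 1122 − 776 − 1049 + 308 = 6354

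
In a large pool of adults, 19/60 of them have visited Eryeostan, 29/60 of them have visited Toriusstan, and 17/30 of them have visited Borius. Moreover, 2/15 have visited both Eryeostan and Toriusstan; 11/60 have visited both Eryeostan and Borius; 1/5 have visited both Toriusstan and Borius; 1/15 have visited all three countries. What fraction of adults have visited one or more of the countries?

By inclusion–exclusion:
P(union) = 19/60 + 29/60 + 17/30 − 2/15 − 11/60 − 1/5 + 1/15 = 11/12

11/12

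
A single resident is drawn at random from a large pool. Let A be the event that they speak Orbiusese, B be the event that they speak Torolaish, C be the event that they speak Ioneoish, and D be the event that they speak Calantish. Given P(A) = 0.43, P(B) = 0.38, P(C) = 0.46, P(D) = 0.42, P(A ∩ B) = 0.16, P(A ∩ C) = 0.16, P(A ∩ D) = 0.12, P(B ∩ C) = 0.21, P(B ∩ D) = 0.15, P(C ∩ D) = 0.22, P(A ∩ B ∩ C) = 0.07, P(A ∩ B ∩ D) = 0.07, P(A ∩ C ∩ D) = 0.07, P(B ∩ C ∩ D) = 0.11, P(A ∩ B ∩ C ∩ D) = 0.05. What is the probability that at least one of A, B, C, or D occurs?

0.94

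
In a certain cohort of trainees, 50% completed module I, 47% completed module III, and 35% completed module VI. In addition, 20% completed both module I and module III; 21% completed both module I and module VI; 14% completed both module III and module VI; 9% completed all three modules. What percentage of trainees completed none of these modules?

14%

P(at least one) = 50 + 47 + 35 − 20 − 21 − 14 + 9 = 86%
P(none) = 100% − 86% = 14%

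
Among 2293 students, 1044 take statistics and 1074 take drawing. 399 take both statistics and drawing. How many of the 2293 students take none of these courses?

By inclusion-exclusion,
|at least one| = 1044 + 1074 − 399 = 1719
None: 2293 − 1719 = 574

574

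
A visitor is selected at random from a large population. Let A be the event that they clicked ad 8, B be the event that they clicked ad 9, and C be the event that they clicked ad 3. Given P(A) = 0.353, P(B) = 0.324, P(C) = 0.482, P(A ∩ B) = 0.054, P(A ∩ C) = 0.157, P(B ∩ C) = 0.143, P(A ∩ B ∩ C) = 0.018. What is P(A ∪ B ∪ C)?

P(A ∪ B ∪ C) = 0.353 + 0.324 + 0.482 − 0.054 − 0.157 − 0.143 + 0.018 = 0.823

0.823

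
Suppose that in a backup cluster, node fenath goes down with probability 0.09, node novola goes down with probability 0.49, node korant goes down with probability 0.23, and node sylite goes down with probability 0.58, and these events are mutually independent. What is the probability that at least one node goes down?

P(none) = (1 − 0.09) × (1 − 0.49) × (1 − 0.23) × (1 − 0.58) = 0.91 × 0.51 × 0.77 × 0.42 = 0.15008994
P(at least one) = 1 − 0.15008994 = 0.84991006

0.84991006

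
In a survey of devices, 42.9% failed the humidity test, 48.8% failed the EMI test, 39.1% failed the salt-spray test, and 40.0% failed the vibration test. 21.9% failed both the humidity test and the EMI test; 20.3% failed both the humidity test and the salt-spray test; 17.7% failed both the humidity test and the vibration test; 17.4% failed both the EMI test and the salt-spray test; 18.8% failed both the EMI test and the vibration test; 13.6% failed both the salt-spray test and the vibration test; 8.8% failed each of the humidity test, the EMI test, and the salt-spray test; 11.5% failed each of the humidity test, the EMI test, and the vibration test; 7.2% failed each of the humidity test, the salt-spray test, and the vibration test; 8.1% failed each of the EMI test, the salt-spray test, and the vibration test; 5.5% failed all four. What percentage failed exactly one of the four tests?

36.2%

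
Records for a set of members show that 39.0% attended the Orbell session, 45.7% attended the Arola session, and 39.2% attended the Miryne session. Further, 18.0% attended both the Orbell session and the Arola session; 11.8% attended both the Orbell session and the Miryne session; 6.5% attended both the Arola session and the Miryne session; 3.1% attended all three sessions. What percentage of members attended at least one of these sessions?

P(union) = 39.0 + 45.7 + 39.2 − 18.0 − 11.8 − 6.5 + 3.1 = 90.7%

90.7%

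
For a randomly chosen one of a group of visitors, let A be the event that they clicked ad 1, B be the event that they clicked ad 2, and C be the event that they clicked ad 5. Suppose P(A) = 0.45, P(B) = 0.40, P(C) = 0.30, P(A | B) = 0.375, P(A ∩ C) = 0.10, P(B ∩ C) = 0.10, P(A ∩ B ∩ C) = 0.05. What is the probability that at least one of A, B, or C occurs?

0.85

P(A ∩ B) = P(B)·P(A|B) = 0.40 × 0.375 = 0.15
P(A ∪ B ∪ C) = 0.45 + 0.40 + 0.30 − 0.15 − 0.10 − 0.10 + 0.05 = 0.85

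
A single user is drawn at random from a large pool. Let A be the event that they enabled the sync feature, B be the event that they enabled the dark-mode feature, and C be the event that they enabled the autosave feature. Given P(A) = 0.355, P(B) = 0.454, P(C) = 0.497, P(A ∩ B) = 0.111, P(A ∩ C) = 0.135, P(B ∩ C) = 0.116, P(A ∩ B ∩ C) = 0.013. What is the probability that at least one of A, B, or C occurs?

0.957

P(A ∪ B ∪ C) = 0.355 + 0.454 + 0.497 − 0.111 − 0.135 − 0.116 + 0.013 = 0.957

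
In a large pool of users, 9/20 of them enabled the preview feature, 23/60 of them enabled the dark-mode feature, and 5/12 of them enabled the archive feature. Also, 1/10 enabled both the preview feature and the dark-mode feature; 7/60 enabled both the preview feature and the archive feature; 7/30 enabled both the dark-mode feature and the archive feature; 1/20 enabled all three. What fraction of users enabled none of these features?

Using inclusion–exclusion:
P(≥1) = 9/20 + 23/60 + 5/12 − 1/10 − 7/60 − 7/30 + 1/20 = 17/20
P(none) = 1 − 17/20 = 3/20

3/20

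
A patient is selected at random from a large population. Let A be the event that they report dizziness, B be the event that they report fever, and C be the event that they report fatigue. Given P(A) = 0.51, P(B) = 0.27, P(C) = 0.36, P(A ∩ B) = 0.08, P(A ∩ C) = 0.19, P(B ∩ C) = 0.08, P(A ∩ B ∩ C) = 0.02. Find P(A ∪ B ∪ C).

By inclusion-exclusion,
P(A ∪ B ∪ C) = 0.51 + 0.27 + 0.36 − 0.08 − 0.19 − 0.08 + 0.02 = 0.81

0.81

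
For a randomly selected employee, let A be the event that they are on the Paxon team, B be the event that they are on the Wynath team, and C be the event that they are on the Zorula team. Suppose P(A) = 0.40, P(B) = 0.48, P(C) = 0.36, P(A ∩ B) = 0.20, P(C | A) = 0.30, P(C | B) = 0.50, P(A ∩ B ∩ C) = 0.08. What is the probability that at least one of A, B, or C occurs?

0.76

P(A ∩ C) = P(A)·P(C|A) = 0.40 × 0.30 = 0.12
P(B ∩ C) = P(B)·P(C|B) = 0.48 × 0.50 = 0.24
Using inclusion–exclusion:
P(A ∪ B ∪ C) = 0.40 + 0.48 + 0.36 − 0.20 − 0.12 − 0.24 + 0.08 = 0.76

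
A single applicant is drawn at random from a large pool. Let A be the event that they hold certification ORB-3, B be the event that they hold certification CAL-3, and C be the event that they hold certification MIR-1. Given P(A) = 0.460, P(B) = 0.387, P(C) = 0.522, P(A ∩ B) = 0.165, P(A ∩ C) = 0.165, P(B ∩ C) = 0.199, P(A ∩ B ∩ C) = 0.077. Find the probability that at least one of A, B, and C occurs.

Apply inclusion-exclusion:
P(A ∪ B ∪ C) = 0.460 + 0.387 + 0.522 − 0.165 − 0.165 − 0.199 + 0.077 = 0.917

0.917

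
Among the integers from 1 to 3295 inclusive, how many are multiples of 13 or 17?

432

Inclusion–exclusion gives
floor(3295/13) + floor(3295/17) − floor(3295/221) = 253 + 193 − 14 = 432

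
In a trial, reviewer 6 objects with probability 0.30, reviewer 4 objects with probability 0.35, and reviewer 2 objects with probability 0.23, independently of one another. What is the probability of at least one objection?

P(none) = (1 − 0.30) × (1 − 0.35) × (1 − 0.23) = 0.70 × 0.65 × 0.77 = 0.35035
P(at least one) = 1 − 0.35035 = 0.64965

0.64965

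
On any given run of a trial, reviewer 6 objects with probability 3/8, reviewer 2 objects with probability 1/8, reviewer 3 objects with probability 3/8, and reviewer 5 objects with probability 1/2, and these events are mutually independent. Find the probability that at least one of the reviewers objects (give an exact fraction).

P(none) = (1 − 3/8) × (1 − 1/8) × (1 − 3/8) × (1 − 1/2) = 5/8 × 7/8 × 5/8 × 1/2 = 175/1024
P(at least one) = 1 − 175/1024 = 849/1024

849/1024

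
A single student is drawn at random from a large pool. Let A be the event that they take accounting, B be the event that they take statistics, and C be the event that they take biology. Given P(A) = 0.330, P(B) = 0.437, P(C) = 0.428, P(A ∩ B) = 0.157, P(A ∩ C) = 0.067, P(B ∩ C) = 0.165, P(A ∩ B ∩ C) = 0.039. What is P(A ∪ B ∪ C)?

0.845

P(A ∪ B ∪ C) = 0.330 + 0.437 + 0.428 − 0.157 − 0.067 − 0.165 + 0.039 = 0.845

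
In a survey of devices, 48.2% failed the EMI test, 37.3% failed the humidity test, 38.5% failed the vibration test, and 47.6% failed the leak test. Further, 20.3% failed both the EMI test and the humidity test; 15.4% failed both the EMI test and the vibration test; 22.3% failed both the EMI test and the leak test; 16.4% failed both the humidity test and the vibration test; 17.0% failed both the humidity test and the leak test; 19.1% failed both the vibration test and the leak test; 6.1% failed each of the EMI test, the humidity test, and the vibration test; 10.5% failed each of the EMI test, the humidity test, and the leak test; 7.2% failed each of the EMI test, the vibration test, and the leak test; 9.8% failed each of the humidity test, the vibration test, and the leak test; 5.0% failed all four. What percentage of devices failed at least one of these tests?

89.7%

Using inclusion–exclusion:
P(≥1) = 48.2 + 37.3 + 38.5 + 47.6 − 20.3 − 15.4 − 22.3 − 16.4 − 17.0 − 19.1 + 6.1 + 10.5 + 7.2 + 9.8 − 5.0 = 89.7%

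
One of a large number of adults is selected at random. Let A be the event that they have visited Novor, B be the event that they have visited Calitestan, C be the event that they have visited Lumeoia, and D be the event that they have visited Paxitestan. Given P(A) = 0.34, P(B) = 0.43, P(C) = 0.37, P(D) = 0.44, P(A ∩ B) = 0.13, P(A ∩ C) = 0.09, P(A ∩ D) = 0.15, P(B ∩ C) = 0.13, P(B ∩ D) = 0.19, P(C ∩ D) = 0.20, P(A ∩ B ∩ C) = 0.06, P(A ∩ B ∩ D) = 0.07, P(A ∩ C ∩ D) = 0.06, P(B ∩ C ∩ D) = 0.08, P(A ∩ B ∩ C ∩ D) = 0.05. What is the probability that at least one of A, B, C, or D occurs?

0.91

Inclusion–exclusion gives
P(A ∪ B ∪ C ∪ D) = 0.34 + 0.43 + 0.37 + 0.44 − 0.13 − 0.09 − 0.15 − 0.13 − 0.19 − 0.20 + 0.06 + 0.07 + 0.06 + 0.08 − 0.05 = 0.91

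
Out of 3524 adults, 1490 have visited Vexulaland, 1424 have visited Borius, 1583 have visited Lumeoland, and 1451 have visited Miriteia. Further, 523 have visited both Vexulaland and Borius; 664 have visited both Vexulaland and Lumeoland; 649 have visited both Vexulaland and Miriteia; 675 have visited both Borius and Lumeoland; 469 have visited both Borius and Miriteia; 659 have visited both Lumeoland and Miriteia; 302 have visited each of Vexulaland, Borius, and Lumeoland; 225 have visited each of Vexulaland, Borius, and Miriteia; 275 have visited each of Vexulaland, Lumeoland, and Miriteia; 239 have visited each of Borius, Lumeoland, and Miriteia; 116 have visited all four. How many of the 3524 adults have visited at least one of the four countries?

3234

Using inclusion–exclusion:
|union| = 1490 + 1424 + 1583 + 1451 − 523 − 664 − 649 − 675 − 469 − 659 + 302 + 225 + 275 + 239 − 116 = 3234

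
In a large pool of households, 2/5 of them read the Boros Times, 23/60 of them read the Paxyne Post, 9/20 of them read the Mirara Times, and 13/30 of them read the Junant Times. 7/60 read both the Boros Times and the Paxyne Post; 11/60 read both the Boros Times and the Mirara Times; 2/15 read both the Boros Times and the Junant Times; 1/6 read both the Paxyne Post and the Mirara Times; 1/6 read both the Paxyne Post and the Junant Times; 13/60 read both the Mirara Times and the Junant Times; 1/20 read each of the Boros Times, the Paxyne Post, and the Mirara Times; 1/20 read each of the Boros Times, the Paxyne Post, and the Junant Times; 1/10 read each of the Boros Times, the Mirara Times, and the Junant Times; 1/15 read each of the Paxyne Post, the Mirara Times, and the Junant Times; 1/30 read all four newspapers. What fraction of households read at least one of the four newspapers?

11/12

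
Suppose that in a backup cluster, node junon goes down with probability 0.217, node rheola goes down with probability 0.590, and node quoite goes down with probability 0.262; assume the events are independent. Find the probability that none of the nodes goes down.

0.23692014

Independence gives P(none) = ∏(1 − pᵢ).
P(none) = (1 − 0.217) × (1 − 0.590) × (1 − 0.262) = 0.783 × 0.410 × 0.738 = 0.23692014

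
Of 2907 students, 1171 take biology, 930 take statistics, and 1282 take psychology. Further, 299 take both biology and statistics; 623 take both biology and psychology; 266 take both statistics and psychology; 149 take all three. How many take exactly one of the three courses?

1454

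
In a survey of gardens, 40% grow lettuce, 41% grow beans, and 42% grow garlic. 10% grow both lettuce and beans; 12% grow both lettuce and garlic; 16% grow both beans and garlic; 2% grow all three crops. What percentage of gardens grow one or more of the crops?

87%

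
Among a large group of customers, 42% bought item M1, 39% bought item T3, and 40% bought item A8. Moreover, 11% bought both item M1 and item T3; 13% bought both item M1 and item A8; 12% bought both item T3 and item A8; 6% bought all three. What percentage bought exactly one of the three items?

67%

Using the inclusion–exclusion count for exactly one event:
P(exactly one) = 42 + 39 + 40 − 2·11 − 2·13 − 2·12 + 3·6 = 67%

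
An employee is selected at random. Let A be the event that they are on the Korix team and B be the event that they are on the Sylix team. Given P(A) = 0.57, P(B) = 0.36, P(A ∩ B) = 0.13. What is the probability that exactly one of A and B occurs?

0.67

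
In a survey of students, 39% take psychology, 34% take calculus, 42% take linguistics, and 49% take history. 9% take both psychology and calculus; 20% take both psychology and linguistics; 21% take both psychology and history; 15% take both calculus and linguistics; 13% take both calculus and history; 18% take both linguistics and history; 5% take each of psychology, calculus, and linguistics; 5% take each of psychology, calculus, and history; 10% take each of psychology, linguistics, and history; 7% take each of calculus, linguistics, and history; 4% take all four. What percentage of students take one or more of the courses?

P(union) = 39 + 34 + 42 + 49 − 9 − 20 − 21 − 15 − 13 − 18 + 5 + 5 + 10 + 7 − 4 = 91%

91%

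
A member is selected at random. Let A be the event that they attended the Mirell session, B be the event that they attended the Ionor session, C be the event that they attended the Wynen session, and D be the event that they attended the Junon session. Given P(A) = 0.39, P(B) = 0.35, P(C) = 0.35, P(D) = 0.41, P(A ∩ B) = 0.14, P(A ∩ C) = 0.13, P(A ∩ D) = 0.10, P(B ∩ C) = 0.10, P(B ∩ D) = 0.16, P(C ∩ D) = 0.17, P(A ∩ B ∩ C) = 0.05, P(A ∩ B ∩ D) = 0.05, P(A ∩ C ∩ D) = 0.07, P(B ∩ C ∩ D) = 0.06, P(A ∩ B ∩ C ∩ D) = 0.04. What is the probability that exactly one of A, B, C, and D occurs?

P(exactly one) = 0.39 + 0.35 + 0.35 + 0.41 − 2·0.14 − 2·0.13 − 2·0.10 − 2·0.10 − 2·0.16 − 2·0.17 + 3·0.05 + 3·0.05 + 3·0.07 + 3·0.06 − 4·0.04 = 0.43

0.43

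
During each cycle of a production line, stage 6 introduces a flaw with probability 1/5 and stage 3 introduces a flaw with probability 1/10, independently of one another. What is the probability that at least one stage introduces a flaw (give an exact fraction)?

7/25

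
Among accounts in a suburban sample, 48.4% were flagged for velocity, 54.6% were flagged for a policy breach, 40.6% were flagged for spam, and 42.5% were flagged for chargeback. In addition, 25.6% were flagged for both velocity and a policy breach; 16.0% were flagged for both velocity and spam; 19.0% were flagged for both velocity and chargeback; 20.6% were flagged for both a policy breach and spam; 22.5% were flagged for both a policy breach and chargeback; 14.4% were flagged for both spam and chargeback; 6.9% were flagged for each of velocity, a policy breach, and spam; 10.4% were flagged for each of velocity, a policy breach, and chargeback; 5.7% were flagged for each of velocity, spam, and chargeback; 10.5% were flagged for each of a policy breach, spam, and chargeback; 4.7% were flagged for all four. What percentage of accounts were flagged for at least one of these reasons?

96.8%

P(≥1) = 48.4 + 54.6 + 40.6 + 42.5 − 25.6 − 16.0 − 19.0 − 20.6 − 22.5 − 14.4 + 6.9 + 10.4 + 5.7 + 10.5 − 4.7 = 96.8%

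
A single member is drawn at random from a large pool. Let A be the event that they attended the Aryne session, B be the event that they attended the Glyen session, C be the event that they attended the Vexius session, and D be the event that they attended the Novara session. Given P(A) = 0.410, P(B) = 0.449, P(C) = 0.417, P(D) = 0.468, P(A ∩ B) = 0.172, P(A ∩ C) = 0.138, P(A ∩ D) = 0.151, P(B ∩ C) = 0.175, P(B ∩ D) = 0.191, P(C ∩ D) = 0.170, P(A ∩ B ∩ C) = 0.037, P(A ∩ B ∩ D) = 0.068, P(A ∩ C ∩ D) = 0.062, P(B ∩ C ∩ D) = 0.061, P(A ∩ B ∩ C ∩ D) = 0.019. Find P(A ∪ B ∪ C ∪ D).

0.956

Inclusion–exclusion gives
P(A ∪ B ∪ C ∪ D) = 0.410 + 0.449 + 0.417 + 0.468 − 0.172 − 0.138 − 0.151 − 0.175 − 0.191 − 0.170 + 0.037 + 0.068 + 0.062 + 0.061 − 0.019 = 0.956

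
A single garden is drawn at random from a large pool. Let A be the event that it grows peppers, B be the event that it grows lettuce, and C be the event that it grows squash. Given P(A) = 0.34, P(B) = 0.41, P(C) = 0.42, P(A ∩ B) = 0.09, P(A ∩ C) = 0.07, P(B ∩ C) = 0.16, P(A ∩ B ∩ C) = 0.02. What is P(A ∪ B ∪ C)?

P(A ∪ B ∪ C) = 0.34 + 0.41 + 0.42 − 0.09 − 0.07 − 0.16 + 0.02 = 0.87

0.87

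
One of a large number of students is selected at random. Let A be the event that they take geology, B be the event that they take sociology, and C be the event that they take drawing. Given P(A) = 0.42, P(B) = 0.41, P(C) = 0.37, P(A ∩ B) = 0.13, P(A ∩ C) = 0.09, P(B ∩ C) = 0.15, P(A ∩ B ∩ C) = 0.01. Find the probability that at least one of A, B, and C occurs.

0.84

Apply inclusion-exclusion:
P(A ∪ B ∪ C) = 0.42 + 0.41 + 0.37 − 0.13 − 0.09 − 0.15 + 0.01 = 0.84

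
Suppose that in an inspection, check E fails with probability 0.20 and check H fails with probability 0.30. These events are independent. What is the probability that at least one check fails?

P(none) = (1 − 0.20) × (1 − 0.30) = 0.80 × 0.70 = 0.56
P(at least one) = 1 − 0.56 = 0.44

0.44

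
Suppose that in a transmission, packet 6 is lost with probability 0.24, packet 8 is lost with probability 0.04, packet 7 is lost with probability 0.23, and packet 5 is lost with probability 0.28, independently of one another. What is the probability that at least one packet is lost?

P(none) = (1 − 0.24) × (1 − 0.04) × (1 − 0.23) × (1 − 0.28) = 0.76 × 0.96 × 0.77 × 0.72 = 0.40449024
P(at least one) = 1 − 0.40449024 = 0.59550976

0.59550976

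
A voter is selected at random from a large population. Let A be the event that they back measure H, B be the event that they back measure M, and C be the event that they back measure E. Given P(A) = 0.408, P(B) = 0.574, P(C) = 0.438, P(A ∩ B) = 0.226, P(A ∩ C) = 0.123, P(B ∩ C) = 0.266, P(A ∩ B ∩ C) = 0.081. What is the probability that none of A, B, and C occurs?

Inclusion–exclusion gives
P(A ∪ B ∪ C) = 0.408 + 0.574 + 0.438 − 0.226 − 0.123 − 0.266 + 0.081 = 0.886
P(none) = 1 − 0.886 = 0.114

0.114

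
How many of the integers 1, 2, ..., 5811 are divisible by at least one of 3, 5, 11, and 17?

Using inclusion–exclusion:
⌊5811/3⌋ + ⌊5811/5⌋ + ⌊5811/11⌋ + ⌊5811/17⌋ − ⌊5811/15⌋ − ⌊5811/33⌋ − ⌊5811/51⌋ − ⌊5811/55⌋ − ⌊5811/85⌋ − ⌊5811/187⌋ + ⌊5811/165⌋ + ⌊5811/255⌋ + ⌊5811/561⌋ + ⌊5811/935⌋ − ⌊5811/2805⌋ = 1937 + 1162 + 528 + 341 − 387 − 176 − 113 − 105 − 68 − 31 + 35 + 22 + 10 + 6 − 2 = 3159

3159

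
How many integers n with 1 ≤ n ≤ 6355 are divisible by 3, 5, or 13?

Apply inclusion-exclusion:
2118 + 1271 + 488 − 423 − 162 − 97 + 32 = 3227

3227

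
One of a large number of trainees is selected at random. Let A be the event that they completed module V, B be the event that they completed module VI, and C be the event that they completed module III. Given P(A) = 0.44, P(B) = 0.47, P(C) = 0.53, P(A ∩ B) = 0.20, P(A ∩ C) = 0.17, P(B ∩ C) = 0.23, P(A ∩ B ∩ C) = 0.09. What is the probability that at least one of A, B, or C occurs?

0.93

P(A ∪ B ∪ C) = 0.44 + 0.47 + 0.53 − 0.20 − 0.17 − 0.23 + 0.09 = 0.93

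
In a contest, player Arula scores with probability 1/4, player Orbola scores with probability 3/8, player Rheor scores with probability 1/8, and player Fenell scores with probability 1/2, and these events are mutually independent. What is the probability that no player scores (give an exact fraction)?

Independence gives P(none) = ∏(1 − pᵢ).
P(none) = (1 − 1/4) × (1 − 3/8) × (1 − 1/8) × (1 − 1/2) = 3/4 × 5/8 × 7/8 × 1/2 = 105/512

105/512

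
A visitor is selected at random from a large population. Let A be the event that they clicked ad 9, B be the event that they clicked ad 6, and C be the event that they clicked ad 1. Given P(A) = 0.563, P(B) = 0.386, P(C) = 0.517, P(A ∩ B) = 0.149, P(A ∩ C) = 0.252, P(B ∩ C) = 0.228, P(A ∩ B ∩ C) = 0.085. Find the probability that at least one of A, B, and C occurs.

0.922

P(A ∪ B ∪ C) = 0.563 + 0.386 + 0.517 − 0.149 − 0.252 − 0.228 + 0.085 = 0.922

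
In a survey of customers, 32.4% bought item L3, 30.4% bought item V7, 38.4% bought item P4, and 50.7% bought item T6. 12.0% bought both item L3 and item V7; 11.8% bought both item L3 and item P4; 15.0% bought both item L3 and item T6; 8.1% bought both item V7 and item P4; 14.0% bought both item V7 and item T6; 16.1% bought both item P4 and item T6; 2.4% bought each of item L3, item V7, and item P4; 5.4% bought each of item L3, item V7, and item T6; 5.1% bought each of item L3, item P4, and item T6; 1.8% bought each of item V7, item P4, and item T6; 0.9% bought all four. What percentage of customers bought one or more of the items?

88.7%

Using inclusion–exclusion:
P(union) = 32.4 + 30.4 + 38.4 + 50.7 − 12.0 − 11.8 − 15.0 − 8.1 − 14.0 − 16.1 + 2.4 + 5.4 + 5.1 + 1.8 − 0.9 = 88.7%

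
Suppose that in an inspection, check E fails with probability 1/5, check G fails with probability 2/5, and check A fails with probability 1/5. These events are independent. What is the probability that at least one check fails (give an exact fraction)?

P(none) = (1 − 1/5) × (1 − 2/5) × (1 − 1/5) = 4/5 × 3/5 × 4/5 = 48/125
P(at least one) = 1 − 48/125 = 77/125

77/125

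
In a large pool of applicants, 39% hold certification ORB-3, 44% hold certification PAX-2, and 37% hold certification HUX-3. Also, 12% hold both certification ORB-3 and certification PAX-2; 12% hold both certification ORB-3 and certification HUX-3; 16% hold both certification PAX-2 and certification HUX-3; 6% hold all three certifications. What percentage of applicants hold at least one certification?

86%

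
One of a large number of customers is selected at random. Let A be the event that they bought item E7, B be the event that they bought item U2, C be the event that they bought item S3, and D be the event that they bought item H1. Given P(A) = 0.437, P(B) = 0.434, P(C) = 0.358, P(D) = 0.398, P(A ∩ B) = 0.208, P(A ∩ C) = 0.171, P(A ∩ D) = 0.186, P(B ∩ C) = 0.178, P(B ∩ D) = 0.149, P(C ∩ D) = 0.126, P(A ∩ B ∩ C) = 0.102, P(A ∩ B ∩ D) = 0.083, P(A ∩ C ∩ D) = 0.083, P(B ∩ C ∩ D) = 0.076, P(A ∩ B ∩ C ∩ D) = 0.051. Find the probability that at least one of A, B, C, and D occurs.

0.902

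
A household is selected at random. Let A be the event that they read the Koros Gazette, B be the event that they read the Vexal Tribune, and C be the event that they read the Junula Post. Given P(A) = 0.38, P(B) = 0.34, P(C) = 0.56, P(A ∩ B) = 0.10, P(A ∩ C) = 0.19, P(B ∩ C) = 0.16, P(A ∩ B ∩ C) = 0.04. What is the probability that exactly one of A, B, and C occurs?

0.50

P(exactly one) = 0.38 + 0.34 + 0.56 − 2·0.10 − 2·0.19 − 2·0.16 + 3·0.04 = 0.50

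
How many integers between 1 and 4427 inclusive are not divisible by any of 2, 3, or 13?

By inclusion-exclusion,
floor(4427/2) + floor(4427/3) + floor(4427/13) − floor(4427/6) − floor(4427/26) − floor(4427/39) + floor(4427/78) = 2213 + 1475 + 340 − 737 − 170 − 113 + 56 = 3064
4427 − 3064 = 1363

1363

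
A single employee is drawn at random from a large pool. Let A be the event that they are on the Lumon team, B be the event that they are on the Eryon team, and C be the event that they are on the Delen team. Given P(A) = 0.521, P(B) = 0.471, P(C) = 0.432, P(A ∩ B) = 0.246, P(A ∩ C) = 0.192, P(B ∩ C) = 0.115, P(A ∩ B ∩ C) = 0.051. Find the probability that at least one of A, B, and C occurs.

0.922

P(A ∪ B ∪ C) = 0.521 + 0.471 + 0.432 − 0.246 − 0.192 − 0.115 + 0.051 = 0.922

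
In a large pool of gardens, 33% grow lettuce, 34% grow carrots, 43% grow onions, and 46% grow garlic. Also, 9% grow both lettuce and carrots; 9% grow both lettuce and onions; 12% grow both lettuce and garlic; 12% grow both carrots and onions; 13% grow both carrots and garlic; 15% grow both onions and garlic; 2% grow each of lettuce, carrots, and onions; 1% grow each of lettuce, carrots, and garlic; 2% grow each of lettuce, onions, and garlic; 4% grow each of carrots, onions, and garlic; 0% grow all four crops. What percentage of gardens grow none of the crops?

P(union) = 33 + 34 + 43 + 46 − 9 − 9 − 12 − 12 − 13 − 15 + 2 + 1 + 2 + 4 − 0 = 95%
P(none) = 100% − 95% = 5%

5%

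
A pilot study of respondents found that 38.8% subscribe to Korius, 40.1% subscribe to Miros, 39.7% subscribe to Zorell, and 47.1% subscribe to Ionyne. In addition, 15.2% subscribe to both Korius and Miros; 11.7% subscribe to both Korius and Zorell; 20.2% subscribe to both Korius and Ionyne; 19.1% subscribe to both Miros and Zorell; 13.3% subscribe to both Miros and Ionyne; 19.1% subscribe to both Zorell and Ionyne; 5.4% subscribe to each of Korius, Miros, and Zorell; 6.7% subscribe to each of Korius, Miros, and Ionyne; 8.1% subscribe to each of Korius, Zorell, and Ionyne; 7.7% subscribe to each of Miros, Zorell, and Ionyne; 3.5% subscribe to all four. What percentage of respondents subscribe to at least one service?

By inclusion–exclusion:
P(union) = 38.8 + 40.1 + 39.7 + 47.1 − 15.2 − 11.7 − 20.2 − 19.1 − 13.3 − 19.1 + 5.4 + 6.7 + 8.1 + 7.7 − 3.5 = 91.5%

91.5%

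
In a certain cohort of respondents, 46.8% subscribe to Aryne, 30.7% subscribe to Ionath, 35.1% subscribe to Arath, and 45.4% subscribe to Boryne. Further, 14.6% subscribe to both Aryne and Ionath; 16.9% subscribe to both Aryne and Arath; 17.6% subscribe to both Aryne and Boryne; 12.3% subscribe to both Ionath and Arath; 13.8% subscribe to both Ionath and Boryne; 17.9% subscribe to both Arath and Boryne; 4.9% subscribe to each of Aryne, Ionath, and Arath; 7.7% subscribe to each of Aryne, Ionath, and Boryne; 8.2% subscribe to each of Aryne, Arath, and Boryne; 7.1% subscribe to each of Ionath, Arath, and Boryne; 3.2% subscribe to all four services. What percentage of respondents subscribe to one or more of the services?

Apply inclusion-exclusion:
P(≥1) = 46.8 + 30.7 + 35.1 + 45.4 − 14.6 − 16.9 − 17.6 − 12.3 − 13.8 − 17.9 + 4.9 + 7.7 + 8.2 + 7.1 − 3.2 = 89.6%

89.6%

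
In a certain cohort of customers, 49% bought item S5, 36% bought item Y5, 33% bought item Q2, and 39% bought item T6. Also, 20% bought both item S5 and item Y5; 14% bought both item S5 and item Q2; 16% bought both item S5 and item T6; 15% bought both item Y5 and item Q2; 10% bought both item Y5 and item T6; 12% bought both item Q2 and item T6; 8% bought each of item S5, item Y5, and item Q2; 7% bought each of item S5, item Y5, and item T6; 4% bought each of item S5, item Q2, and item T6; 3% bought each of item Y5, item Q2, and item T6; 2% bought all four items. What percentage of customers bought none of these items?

10%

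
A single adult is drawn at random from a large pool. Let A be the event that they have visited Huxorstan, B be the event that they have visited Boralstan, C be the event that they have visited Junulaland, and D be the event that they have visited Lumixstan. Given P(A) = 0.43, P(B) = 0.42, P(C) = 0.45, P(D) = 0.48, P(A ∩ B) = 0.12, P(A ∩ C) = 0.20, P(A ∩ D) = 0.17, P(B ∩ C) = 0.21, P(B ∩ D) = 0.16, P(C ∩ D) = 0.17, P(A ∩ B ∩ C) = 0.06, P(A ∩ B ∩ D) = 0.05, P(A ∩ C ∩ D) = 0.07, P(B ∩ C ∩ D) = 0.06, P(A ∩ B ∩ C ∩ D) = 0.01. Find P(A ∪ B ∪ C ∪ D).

Using inclusion–exclusion:
P(A ∪ B ∪ C ∪ D) = 0.43 + 0.42 + 0.45 + 0.48 − 0.12 − 0.20 − 0.17 − 0.21 − 0.16 − 0.17 + 0.06 + 0.05 + 0.07 + 0.06 − 0.01 = 0.98

0.98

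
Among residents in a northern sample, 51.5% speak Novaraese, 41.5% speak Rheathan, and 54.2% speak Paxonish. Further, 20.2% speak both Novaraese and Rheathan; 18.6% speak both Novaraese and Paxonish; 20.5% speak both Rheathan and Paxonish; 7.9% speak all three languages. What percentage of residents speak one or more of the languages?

Using inclusion–exclusion:
P(union) = 51.5 + 41.5 + 54.2 − 20.2 − 18.6 − 20.5 + 7.9 = 95.8%

95.8%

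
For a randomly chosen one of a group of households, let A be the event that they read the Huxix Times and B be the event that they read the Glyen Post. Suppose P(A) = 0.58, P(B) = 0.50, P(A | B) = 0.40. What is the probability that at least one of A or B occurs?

P(A ∩ B) = P(B)·P(A|B) = 0.50 × 0.40 = 0.20
P(A ∪ B) = 0.58 + 0.50 − 0.20 = 0.88

0.88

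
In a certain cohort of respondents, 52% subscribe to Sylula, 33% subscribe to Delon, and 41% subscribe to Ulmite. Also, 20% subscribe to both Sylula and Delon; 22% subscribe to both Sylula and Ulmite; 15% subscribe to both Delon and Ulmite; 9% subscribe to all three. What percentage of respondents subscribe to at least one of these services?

P(≥1) = 52 + 33 + 41 − 20 − 22 − 15 + 9 = 78%

78%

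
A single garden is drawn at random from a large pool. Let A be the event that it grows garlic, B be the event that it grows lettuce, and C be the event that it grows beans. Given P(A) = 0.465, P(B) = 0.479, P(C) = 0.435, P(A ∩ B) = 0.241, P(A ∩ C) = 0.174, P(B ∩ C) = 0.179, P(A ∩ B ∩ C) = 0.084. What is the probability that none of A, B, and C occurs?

0.131

P(A ∪ B ∪ C) = 0.465 + 0.479 + 0.435 − 0.241 − 0.174 − 0.179 + 0.084 = 0.869
P(none) = 1 − 0.869 = 0.131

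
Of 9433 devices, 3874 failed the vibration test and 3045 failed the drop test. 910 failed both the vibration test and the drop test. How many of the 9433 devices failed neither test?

Using inclusion–exclusion:
|union| = 3874 + 3045 − 910 = 6009
None: 9433 − 6009 = 3424

3424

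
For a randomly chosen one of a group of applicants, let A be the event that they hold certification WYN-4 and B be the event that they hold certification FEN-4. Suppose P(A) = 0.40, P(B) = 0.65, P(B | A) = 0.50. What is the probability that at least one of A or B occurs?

P(A ∩ B) = P(A)·P(B|A) = 0.40 × 0.50 = 0.20
P(A ∪ B) = 0.40 + 0.65 − 0.20 = 0.85

0.85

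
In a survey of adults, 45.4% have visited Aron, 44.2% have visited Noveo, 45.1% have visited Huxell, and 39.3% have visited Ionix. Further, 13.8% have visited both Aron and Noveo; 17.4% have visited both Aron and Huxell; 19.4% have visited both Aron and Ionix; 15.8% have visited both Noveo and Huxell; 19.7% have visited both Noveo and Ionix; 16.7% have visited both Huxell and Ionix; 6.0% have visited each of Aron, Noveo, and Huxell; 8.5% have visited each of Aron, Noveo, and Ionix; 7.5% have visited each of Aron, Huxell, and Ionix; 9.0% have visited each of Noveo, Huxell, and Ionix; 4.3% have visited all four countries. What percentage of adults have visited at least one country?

97.9%

Using inclusion–exclusion:
P(at least one) = 45.4 + 44.2 + 45.1 + 39.3 − 13.8 − 17.4 − 19.4 − 15.8 − 19.7 − 16.7 + 6.0 + 8.5 + 7.5 + 9.0 − 4.3 = 97.9%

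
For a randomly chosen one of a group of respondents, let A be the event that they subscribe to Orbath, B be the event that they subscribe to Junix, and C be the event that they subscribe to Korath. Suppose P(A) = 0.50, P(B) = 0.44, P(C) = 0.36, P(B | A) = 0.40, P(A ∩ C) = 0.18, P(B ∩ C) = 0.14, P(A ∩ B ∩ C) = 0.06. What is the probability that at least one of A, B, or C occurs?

0.84

P(A ∩ B) = P(A)·P(B|A) = 0.50 × 0.40 = 0.20
P(A ∪ B ∪ C) = 0.50 + 0.44 + 0.36 − 0.20 − 0.18 − 0.14 + 0.06 = 0.84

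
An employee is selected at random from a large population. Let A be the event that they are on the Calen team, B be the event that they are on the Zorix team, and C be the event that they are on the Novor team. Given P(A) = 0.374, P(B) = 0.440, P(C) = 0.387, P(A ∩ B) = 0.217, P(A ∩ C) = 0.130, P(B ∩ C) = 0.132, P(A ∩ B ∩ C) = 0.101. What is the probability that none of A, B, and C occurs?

Inclusion–exclusion gives
P(A ∪ B ∪ C) = 0.374 + 0.440 + 0.387 − 0.217 − 0.130 − 0.132 + 0.101 = 0.823
P(none) = 1 − 0.823 = 0.177

0.177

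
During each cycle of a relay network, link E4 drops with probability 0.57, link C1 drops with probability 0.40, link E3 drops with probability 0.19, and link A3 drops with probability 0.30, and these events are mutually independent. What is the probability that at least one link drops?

0.853714

Since the events are independent, P(none) is the product of the individual non-occurrence probabilities.
P(none) = (1 − 0.57) × (1 − 0.40) × (1 − 0.19) × (1 − 0.30) = 0.43 × 0.60 × 0.81 × 0.70 = 0.146286
P(at least one) = 1 − 0.146286 = 0.853714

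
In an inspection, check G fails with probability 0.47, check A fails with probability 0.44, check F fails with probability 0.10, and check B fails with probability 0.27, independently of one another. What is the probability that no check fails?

P(none) = (1 − 0.47) × (1 − 0.44) × (1 − 0.10) × (1 − 0.27) = 0.53 × 0.56 × 0.90 × 0.73 = 0.1949976

0.1949976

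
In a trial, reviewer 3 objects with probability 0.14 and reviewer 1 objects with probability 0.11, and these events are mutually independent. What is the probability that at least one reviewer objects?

P(none) = (1 − 0.14) × (1 − 0.11) = 0.86 × 0.89 = 0.7654
P(at least one) = 1 − 0.7654 = 0.2346

0.2346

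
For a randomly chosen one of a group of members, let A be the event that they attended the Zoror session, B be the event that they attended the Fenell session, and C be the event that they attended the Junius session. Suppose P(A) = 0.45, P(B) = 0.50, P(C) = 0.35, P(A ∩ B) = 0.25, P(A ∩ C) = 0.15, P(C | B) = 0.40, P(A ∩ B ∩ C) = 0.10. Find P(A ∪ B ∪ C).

P(B ∩ C) = P(B)·P(C|B) = 0.50 × 0.40 = 0.20
P(A ∪ B ∪ C) = 0.45 + 0.50 + 0.35 − 0.25 − 0.15 − 0.20 + 0.10 = 0.80

0.80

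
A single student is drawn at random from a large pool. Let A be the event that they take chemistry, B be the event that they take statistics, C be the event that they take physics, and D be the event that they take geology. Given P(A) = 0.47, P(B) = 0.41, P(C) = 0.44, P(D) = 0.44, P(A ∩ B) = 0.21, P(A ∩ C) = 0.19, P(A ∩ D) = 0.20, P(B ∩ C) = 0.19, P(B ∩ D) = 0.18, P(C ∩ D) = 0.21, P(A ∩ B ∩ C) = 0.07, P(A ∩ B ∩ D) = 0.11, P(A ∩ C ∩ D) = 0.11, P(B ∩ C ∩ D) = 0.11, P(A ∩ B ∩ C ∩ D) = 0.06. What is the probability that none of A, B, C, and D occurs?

0.08

P(A ∪ B ∪ C ∪ D) = 0.47 + 0.41 + 0.44 + 0.44 − 0.21 − 0.19 − 0.20 − 0.19 − 0.18 − 0.21 + 0.07 + 0.11 + 0.11 + 0.11 − 0.06 = 0.92
P(none) = 1 − 0.92 = 0.08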